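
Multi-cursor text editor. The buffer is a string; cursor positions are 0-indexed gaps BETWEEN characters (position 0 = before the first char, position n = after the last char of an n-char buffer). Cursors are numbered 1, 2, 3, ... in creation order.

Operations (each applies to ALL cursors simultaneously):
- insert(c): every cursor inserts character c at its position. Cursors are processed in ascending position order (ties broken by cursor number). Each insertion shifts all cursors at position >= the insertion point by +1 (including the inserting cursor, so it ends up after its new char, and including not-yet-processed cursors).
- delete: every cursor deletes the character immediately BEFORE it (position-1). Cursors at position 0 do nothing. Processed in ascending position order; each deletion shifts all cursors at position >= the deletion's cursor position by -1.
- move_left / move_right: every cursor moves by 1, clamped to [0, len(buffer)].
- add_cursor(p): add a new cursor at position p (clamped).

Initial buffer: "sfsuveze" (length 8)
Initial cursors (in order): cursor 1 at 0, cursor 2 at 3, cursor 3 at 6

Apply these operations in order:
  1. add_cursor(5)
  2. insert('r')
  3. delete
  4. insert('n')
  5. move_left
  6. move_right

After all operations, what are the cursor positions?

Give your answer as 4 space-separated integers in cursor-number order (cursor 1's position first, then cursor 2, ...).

After op 1 (add_cursor(5)): buffer="sfsuveze" (len 8), cursors c1@0 c2@3 c4@5 c3@6, authorship ........
After op 2 (insert('r')): buffer="rsfsruvrerze" (len 12), cursors c1@1 c2@5 c4@8 c3@10, authorship 1...2..4.3..
After op 3 (delete): buffer="sfsuveze" (len 8), cursors c1@0 c2@3 c4@5 c3@6, authorship ........
After op 4 (insert('n')): buffer="nsfsnuvnenze" (len 12), cursors c1@1 c2@5 c4@8 c3@10, authorship 1...2..4.3..
After op 5 (move_left): buffer="nsfsnuvnenze" (len 12), cursors c1@0 c2@4 c4@7 c3@9, authorship 1...2..4.3..
After op 6 (move_right): buffer="nsfsnuvnenze" (len 12), cursors c1@1 c2@5 c4@8 c3@10, authorship 1...2..4.3..

Answer: 1 5 10 8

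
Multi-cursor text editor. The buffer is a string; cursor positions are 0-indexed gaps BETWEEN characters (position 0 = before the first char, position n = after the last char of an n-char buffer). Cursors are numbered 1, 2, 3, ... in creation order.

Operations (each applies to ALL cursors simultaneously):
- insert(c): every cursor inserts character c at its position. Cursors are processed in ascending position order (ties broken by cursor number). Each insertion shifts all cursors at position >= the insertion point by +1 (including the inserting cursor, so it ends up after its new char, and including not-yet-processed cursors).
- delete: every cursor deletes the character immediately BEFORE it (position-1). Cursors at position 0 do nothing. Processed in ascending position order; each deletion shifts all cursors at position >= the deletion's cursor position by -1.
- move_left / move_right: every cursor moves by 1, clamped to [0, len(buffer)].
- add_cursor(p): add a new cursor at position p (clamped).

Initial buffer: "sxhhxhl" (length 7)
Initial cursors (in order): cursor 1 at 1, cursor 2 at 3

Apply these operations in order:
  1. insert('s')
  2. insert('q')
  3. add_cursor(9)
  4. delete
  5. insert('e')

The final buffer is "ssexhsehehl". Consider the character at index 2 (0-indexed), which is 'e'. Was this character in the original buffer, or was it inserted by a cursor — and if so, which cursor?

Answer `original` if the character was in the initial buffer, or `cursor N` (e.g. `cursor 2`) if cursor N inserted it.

After op 1 (insert('s')): buffer="ssxhshxhl" (len 9), cursors c1@2 c2@5, authorship .1..2....
After op 2 (insert('q')): buffer="ssqxhsqhxhl" (len 11), cursors c1@3 c2@7, authorship .11..22....
After op 3 (add_cursor(9)): buffer="ssqxhsqhxhl" (len 11), cursors c1@3 c2@7 c3@9, authorship .11..22....
After op 4 (delete): buffer="ssxhshhl" (len 8), cursors c1@2 c2@5 c3@6, authorship .1..2...
After op 5 (insert('e')): buffer="ssexhsehehl" (len 11), cursors c1@3 c2@7 c3@9, authorship .11..22.3..
Authorship (.=original, N=cursor N): . 1 1 . . 2 2 . 3 . .
Index 2: author = 1

Answer: cursor 1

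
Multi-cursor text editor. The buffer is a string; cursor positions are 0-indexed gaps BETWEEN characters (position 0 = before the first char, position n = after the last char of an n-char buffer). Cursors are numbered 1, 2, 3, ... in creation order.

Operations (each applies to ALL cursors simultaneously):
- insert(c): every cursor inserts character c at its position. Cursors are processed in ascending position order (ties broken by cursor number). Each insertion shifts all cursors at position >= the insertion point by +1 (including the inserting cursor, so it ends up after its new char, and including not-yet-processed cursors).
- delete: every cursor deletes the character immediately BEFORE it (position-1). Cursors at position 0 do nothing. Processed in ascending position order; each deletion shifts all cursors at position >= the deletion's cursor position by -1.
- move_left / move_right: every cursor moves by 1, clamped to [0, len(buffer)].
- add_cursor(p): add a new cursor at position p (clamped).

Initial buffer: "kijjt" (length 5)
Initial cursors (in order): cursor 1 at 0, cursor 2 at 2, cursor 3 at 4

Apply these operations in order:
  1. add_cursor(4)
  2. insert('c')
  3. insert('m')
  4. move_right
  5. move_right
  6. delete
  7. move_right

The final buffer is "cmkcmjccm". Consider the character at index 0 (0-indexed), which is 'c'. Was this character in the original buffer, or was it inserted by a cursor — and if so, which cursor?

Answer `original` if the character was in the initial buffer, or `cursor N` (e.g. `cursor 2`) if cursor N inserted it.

After op 1 (add_cursor(4)): buffer="kijjt" (len 5), cursors c1@0 c2@2 c3@4 c4@4, authorship .....
After op 2 (insert('c')): buffer="ckicjjcct" (len 9), cursors c1@1 c2@4 c3@8 c4@8, authorship 1..2..34.
After op 3 (insert('m')): buffer="cmkicmjjccmmt" (len 13), cursors c1@2 c2@6 c3@12 c4@12, authorship 11..22..3434.
After op 4 (move_right): buffer="cmkicmjjccmmt" (len 13), cursors c1@3 c2@7 c3@13 c4@13, authorship 11..22..3434.
After op 5 (move_right): buffer="cmkicmjjccmmt" (len 13), cursors c1@4 c2@8 c3@13 c4@13, authorship 11..22..3434.
After op 6 (delete): buffer="cmkcmjccm" (len 9), cursors c1@3 c2@6 c3@9 c4@9, authorship 11.22.343
After op 7 (move_right): buffer="cmkcmjccm" (len 9), cursors c1@4 c2@7 c3@9 c4@9, authorship 11.22.343
Authorship (.=original, N=cursor N): 1 1 . 2 2 . 3 4 3
Index 0: author = 1

Answer: cursor 1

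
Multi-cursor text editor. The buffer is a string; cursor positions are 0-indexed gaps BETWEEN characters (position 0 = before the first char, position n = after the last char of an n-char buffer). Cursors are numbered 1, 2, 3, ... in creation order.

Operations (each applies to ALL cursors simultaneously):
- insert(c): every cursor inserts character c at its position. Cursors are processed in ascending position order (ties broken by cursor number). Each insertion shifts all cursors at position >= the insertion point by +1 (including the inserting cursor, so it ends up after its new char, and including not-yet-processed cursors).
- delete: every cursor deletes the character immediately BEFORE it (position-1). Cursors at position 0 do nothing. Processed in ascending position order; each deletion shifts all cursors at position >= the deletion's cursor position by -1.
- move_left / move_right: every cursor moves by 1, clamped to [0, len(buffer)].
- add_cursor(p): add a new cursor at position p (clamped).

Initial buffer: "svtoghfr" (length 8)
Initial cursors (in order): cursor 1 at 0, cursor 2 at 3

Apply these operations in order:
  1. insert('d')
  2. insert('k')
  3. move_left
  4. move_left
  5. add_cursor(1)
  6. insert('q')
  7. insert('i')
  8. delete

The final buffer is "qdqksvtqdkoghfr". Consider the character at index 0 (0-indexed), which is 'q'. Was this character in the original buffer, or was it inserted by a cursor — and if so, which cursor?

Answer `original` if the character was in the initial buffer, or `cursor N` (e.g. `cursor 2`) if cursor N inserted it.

Answer: cursor 1

Derivation:
After op 1 (insert('d')): buffer="dsvtdoghfr" (len 10), cursors c1@1 c2@5, authorship 1...2.....
After op 2 (insert('k')): buffer="dksvtdkoghfr" (len 12), cursors c1@2 c2@7, authorship 11...22.....
After op 3 (move_left): buffer="dksvtdkoghfr" (len 12), cursors c1@1 c2@6, authorship 11...22.....
After op 4 (move_left): buffer="dksvtdkoghfr" (len 12), cursors c1@0 c2@5, authorship 11...22.....
After op 5 (add_cursor(1)): buffer="dksvtdkoghfr" (len 12), cursors c1@0 c3@1 c2@5, authorship 11...22.....
After op 6 (insert('q')): buffer="qdqksvtqdkoghfr" (len 15), cursors c1@1 c3@3 c2@8, authorship 1131...222.....
After op 7 (insert('i')): buffer="qidqiksvtqidkoghfr" (len 18), cursors c1@2 c3@5 c2@11, authorship 111331...2222.....
After op 8 (delete): buffer="qdqksvtqdkoghfr" (len 15), cursors c1@1 c3@3 c2@8, authorship 1131...222.....
Authorship (.=original, N=cursor N): 1 1 3 1 . . . 2 2 2 . . . . .
Index 0: author = 1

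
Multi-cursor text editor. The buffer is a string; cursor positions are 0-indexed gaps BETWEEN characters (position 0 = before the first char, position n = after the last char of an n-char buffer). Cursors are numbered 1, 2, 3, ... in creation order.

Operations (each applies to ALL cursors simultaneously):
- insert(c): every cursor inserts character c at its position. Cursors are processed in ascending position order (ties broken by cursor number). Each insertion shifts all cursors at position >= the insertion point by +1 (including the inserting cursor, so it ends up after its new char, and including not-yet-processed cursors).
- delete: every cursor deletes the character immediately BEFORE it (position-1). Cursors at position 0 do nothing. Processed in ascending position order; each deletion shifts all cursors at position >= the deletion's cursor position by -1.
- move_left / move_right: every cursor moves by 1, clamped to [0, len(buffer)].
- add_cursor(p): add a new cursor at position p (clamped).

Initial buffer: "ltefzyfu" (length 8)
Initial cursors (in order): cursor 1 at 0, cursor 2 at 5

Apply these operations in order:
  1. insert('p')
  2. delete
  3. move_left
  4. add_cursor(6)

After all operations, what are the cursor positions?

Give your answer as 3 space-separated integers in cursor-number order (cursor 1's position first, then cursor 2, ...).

Answer: 0 4 6

Derivation:
After op 1 (insert('p')): buffer="pltefzpyfu" (len 10), cursors c1@1 c2@7, authorship 1.....2...
After op 2 (delete): buffer="ltefzyfu" (len 8), cursors c1@0 c2@5, authorship ........
After op 3 (move_left): buffer="ltefzyfu" (len 8), cursors c1@0 c2@4, authorship ........
After op 4 (add_cursor(6)): buffer="ltefzyfu" (len 8), cursors c1@0 c2@4 c3@6, authorship ........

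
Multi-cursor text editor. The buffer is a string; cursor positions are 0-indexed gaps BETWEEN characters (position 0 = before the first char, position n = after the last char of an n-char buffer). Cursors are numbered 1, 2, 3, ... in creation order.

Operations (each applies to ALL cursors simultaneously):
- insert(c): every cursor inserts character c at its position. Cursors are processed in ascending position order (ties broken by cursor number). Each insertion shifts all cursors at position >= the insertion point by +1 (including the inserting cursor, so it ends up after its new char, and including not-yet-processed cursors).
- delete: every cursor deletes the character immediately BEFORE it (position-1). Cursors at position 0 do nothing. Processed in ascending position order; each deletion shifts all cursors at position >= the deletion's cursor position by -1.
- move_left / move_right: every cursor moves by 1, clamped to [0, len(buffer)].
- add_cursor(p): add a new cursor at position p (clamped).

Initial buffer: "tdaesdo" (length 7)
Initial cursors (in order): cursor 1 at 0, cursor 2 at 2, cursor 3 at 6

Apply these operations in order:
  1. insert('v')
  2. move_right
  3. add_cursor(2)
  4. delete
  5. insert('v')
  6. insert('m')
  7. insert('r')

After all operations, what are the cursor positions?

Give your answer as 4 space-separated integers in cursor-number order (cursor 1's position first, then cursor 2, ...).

Answer: 6 11 18 6

Derivation:
After op 1 (insert('v')): buffer="vtdvaesdvo" (len 10), cursors c1@1 c2@4 c3@9, authorship 1..2....3.
After op 2 (move_right): buffer="vtdvaesdvo" (len 10), cursors c1@2 c2@5 c3@10, authorship 1..2....3.
After op 3 (add_cursor(2)): buffer="vtdvaesdvo" (len 10), cursors c1@2 c4@2 c2@5 c3@10, authorship 1..2....3.
After op 4 (delete): buffer="dvesdv" (len 6), cursors c1@0 c4@0 c2@2 c3@6, authorship .2...3
After op 5 (insert('v')): buffer="vvdvvesdvv" (len 10), cursors c1@2 c4@2 c2@5 c3@10, authorship 14.22...33
After op 6 (insert('m')): buffer="vvmmdvvmesdvvm" (len 14), cursors c1@4 c4@4 c2@8 c3@14, authorship 1414.222...333
After op 7 (insert('r')): buffer="vvmmrrdvvmresdvvmr" (len 18), cursors c1@6 c4@6 c2@11 c3@18, authorship 141414.2222...3333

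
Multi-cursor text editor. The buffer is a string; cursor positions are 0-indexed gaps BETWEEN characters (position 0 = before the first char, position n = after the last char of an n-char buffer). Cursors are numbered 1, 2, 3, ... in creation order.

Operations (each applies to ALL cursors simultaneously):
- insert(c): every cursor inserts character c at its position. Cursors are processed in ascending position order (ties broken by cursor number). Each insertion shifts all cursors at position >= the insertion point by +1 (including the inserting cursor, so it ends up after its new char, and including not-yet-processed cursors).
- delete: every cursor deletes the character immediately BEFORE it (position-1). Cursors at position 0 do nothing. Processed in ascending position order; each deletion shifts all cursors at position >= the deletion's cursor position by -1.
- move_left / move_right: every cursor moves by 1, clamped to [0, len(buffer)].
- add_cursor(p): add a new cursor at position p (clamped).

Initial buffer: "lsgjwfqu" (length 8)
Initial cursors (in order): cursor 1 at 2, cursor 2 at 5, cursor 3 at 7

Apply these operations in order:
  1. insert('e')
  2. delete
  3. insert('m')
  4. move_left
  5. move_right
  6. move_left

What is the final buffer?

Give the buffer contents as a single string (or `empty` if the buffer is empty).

After op 1 (insert('e')): buffer="lsegjwefqeu" (len 11), cursors c1@3 c2@7 c3@10, authorship ..1...2..3.
After op 2 (delete): buffer="lsgjwfqu" (len 8), cursors c1@2 c2@5 c3@7, authorship ........
After op 3 (insert('m')): buffer="lsmgjwmfqmu" (len 11), cursors c1@3 c2@7 c3@10, authorship ..1...2..3.
After op 4 (move_left): buffer="lsmgjwmfqmu" (len 11), cursors c1@2 c2@6 c3@9, authorship ..1...2..3.
After op 5 (move_right): buffer="lsmgjwmfqmu" (len 11), cursors c1@3 c2@7 c3@10, authorship ..1...2..3.
After op 6 (move_left): buffer="lsmgjwmfqmu" (len 11), cursors c1@2 c2@6 c3@9, authorship ..1...2..3.

Answer: lsmgjwmfqmu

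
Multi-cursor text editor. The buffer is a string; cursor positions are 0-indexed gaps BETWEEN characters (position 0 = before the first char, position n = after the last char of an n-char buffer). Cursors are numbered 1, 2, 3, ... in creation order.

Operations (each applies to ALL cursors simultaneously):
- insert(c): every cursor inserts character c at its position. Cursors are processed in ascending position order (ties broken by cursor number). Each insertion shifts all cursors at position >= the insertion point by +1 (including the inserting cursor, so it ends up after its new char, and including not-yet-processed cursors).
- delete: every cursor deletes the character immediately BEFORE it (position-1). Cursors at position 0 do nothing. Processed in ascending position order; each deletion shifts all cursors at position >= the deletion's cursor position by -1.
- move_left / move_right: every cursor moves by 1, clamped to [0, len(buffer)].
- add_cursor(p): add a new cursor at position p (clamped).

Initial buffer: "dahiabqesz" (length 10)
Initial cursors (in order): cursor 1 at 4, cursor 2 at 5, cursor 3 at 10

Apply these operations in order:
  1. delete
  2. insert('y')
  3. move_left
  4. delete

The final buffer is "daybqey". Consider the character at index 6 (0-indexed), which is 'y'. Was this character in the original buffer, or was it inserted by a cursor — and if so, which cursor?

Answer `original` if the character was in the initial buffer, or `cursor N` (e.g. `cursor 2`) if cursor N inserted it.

Answer: cursor 3

Derivation:
After op 1 (delete): buffer="dahbqes" (len 7), cursors c1@3 c2@3 c3@7, authorship .......
After op 2 (insert('y')): buffer="dahyybqesy" (len 10), cursors c1@5 c2@5 c3@10, authorship ...12....3
After op 3 (move_left): buffer="dahyybqesy" (len 10), cursors c1@4 c2@4 c3@9, authorship ...12....3
After op 4 (delete): buffer="daybqey" (len 7), cursors c1@2 c2@2 c3@6, authorship ..2...3
Authorship (.=original, N=cursor N): . . 2 . . . 3
Index 6: author = 3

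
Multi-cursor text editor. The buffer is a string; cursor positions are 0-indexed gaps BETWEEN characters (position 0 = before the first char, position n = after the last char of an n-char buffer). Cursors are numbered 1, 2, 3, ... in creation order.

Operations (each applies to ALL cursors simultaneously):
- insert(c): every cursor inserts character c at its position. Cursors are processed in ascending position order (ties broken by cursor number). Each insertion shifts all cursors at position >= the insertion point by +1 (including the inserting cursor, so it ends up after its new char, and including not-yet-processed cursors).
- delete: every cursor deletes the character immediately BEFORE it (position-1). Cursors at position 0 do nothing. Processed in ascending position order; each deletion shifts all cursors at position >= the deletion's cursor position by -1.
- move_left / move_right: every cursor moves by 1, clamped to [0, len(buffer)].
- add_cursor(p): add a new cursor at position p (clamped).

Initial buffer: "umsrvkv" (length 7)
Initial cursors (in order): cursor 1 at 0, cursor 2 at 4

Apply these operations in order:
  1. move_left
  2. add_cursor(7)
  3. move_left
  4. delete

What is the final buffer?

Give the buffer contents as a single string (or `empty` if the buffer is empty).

After op 1 (move_left): buffer="umsrvkv" (len 7), cursors c1@0 c2@3, authorship .......
After op 2 (add_cursor(7)): buffer="umsrvkv" (len 7), cursors c1@0 c2@3 c3@7, authorship .......
After op 3 (move_left): buffer="umsrvkv" (len 7), cursors c1@0 c2@2 c3@6, authorship .......
After op 4 (delete): buffer="usrvv" (len 5), cursors c1@0 c2@1 c3@4, authorship .....

Answer: usrvv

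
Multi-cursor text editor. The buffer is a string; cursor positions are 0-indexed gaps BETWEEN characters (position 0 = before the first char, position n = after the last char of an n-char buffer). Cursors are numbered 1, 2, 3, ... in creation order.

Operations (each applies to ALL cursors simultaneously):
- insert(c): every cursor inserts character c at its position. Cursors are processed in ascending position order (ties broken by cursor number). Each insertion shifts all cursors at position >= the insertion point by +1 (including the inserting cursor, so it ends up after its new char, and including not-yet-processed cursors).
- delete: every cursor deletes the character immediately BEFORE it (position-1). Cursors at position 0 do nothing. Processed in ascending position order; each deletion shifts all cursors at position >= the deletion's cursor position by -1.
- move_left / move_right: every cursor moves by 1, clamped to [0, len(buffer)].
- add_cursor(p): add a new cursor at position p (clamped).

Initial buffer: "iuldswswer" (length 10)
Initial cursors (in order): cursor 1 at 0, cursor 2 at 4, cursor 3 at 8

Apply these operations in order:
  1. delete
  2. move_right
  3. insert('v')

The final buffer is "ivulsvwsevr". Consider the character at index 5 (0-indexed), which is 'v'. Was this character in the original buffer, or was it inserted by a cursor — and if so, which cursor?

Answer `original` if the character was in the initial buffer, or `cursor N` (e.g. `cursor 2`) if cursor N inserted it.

After op 1 (delete): buffer="iulswser" (len 8), cursors c1@0 c2@3 c3@6, authorship ........
After op 2 (move_right): buffer="iulswser" (len 8), cursors c1@1 c2@4 c3@7, authorship ........
After op 3 (insert('v')): buffer="ivulsvwsevr" (len 11), cursors c1@2 c2@6 c3@10, authorship .1...2...3.
Authorship (.=original, N=cursor N): . 1 . . . 2 . . . 3 .
Index 5: author = 2

Answer: cursor 2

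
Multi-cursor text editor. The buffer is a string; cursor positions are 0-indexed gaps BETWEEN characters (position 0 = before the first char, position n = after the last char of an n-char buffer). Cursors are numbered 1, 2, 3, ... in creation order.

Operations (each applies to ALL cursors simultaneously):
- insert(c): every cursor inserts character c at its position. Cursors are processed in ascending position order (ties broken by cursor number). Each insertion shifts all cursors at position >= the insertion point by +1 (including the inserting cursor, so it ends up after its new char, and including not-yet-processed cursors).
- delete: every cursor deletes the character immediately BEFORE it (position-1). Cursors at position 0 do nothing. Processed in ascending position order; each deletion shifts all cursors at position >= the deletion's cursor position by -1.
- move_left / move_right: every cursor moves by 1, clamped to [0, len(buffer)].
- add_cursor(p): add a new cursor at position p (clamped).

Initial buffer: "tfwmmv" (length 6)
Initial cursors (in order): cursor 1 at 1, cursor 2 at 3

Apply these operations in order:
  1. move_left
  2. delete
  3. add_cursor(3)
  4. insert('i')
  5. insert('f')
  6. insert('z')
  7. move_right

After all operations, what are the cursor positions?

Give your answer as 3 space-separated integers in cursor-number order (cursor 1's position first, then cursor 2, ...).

After op 1 (move_left): buffer="tfwmmv" (len 6), cursors c1@0 c2@2, authorship ......
After op 2 (delete): buffer="twmmv" (len 5), cursors c1@0 c2@1, authorship .....
After op 3 (add_cursor(3)): buffer="twmmv" (len 5), cursors c1@0 c2@1 c3@3, authorship .....
After op 4 (insert('i')): buffer="itiwmimv" (len 8), cursors c1@1 c2@3 c3@6, authorship 1.2..3..
After op 5 (insert('f')): buffer="iftifwmifmv" (len 11), cursors c1@2 c2@5 c3@9, authorship 11.22..33..
After op 6 (insert('z')): buffer="ifztifzwmifzmv" (len 14), cursors c1@3 c2@7 c3@12, authorship 111.222..333..
After op 7 (move_right): buffer="ifztifzwmifzmv" (len 14), cursors c1@4 c2@8 c3@13, authorship 111.222..333..

Answer: 4 8 13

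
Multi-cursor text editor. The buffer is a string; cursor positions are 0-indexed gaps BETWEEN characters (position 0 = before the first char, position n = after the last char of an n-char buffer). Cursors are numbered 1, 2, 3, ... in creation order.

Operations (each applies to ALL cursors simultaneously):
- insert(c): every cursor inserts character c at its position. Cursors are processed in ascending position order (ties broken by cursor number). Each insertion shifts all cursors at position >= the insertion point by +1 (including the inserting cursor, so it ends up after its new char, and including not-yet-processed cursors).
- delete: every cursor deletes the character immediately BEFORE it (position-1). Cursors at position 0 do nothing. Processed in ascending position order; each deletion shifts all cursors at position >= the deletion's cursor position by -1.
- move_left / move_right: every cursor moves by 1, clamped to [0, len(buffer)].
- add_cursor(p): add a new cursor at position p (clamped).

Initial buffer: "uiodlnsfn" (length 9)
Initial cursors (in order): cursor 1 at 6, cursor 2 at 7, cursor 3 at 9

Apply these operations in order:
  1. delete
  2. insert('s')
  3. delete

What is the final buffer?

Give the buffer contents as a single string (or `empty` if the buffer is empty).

Answer: uiodlf

Derivation:
After op 1 (delete): buffer="uiodlf" (len 6), cursors c1@5 c2@5 c3@6, authorship ......
After op 2 (insert('s')): buffer="uiodlssfs" (len 9), cursors c1@7 c2@7 c3@9, authorship .....12.3
After op 3 (delete): buffer="uiodlf" (len 6), cursors c1@5 c2@5 c3@6, authorship ......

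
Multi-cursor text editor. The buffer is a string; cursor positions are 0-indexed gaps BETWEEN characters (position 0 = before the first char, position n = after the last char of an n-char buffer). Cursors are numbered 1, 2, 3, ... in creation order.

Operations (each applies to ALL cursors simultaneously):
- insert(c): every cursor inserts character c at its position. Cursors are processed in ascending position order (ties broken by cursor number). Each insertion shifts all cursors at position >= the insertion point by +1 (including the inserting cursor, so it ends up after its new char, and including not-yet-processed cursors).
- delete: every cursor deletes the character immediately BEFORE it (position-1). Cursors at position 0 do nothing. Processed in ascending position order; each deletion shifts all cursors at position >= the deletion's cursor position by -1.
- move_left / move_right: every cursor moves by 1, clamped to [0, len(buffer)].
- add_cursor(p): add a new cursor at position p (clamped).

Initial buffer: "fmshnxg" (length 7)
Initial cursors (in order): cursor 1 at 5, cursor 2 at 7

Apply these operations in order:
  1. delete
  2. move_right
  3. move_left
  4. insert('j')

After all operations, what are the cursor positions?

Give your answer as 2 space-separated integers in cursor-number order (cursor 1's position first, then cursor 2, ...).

Answer: 6 6

Derivation:
After op 1 (delete): buffer="fmshx" (len 5), cursors c1@4 c2@5, authorship .....
After op 2 (move_right): buffer="fmshx" (len 5), cursors c1@5 c2@5, authorship .....
After op 3 (move_left): buffer="fmshx" (len 5), cursors c1@4 c2@4, authorship .....
After op 4 (insert('j')): buffer="fmshjjx" (len 7), cursors c1@6 c2@6, authorship ....12.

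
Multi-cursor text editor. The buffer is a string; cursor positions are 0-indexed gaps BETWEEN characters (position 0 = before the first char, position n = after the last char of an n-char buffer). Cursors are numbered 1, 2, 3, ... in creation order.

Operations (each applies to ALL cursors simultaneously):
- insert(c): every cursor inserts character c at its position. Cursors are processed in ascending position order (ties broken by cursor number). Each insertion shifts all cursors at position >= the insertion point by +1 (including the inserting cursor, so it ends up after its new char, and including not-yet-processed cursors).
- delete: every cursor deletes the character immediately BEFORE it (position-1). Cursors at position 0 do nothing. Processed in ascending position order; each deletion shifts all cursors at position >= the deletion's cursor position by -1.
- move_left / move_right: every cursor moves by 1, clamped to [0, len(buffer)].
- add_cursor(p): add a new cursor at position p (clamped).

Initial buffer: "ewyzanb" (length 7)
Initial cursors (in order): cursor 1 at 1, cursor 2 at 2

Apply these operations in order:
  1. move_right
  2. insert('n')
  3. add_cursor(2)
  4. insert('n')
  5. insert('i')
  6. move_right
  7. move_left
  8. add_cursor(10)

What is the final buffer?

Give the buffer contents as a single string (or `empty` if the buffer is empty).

After op 1 (move_right): buffer="ewyzanb" (len 7), cursors c1@2 c2@3, authorship .......
After op 2 (insert('n')): buffer="ewnynzanb" (len 9), cursors c1@3 c2@5, authorship ..1.2....
After op 3 (add_cursor(2)): buffer="ewnynzanb" (len 9), cursors c3@2 c1@3 c2@5, authorship ..1.2....
After op 4 (insert('n')): buffer="ewnnnynnzanb" (len 12), cursors c3@3 c1@5 c2@8, authorship ..311.22....
After op 5 (insert('i')): buffer="ewninniynnizanb" (len 15), cursors c3@4 c1@7 c2@11, authorship ..33111.222....
After op 6 (move_right): buffer="ewninniynnizanb" (len 15), cursors c3@5 c1@8 c2@12, authorship ..33111.222....
After op 7 (move_left): buffer="ewninniynnizanb" (len 15), cursors c3@4 c1@7 c2@11, authorship ..33111.222....
After op 8 (add_cursor(10)): buffer="ewninniynnizanb" (len 15), cursors c3@4 c1@7 c4@10 c2@11, authorship ..33111.222....

Answer: ewninniynnizanb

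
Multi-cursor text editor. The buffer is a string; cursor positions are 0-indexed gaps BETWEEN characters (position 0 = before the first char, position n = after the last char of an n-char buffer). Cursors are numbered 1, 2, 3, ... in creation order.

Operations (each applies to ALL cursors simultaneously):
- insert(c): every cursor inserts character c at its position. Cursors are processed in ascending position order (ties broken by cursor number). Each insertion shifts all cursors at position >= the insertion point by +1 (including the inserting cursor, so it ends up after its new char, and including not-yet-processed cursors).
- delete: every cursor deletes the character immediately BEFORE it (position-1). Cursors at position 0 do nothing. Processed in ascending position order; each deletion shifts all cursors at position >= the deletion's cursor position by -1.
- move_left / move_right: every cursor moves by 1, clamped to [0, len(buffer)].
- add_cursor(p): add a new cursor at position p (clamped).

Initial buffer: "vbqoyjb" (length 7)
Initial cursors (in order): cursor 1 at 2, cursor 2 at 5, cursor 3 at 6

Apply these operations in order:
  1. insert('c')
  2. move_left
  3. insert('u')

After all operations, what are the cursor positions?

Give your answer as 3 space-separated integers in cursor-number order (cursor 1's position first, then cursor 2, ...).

Answer: 3 8 11

Derivation:
After op 1 (insert('c')): buffer="vbcqoycjcb" (len 10), cursors c1@3 c2@7 c3@9, authorship ..1...2.3.
After op 2 (move_left): buffer="vbcqoycjcb" (len 10), cursors c1@2 c2@6 c3@8, authorship ..1...2.3.
After op 3 (insert('u')): buffer="vbucqoyucjucb" (len 13), cursors c1@3 c2@8 c3@11, authorship ..11...22.33.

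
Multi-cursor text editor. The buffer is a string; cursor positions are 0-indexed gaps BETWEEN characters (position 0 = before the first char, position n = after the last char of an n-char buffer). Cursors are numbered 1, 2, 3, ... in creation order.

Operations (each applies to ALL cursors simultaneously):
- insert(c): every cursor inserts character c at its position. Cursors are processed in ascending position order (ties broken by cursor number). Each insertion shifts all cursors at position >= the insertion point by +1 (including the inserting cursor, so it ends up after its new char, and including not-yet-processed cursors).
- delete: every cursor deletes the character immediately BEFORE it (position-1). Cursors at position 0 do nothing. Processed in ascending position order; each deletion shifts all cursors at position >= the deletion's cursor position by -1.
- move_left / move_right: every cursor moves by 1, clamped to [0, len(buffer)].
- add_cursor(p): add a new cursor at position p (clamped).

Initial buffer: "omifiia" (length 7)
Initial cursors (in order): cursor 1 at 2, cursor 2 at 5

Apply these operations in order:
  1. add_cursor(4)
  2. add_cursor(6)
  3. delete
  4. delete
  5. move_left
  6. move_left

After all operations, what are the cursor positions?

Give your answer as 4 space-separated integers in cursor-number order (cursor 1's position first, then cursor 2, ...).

Answer: 0 0 0 0

Derivation:
After op 1 (add_cursor(4)): buffer="omifiia" (len 7), cursors c1@2 c3@4 c2@5, authorship .......
After op 2 (add_cursor(6)): buffer="omifiia" (len 7), cursors c1@2 c3@4 c2@5 c4@6, authorship .......
After op 3 (delete): buffer="oia" (len 3), cursors c1@1 c2@2 c3@2 c4@2, authorship ...
After op 4 (delete): buffer="a" (len 1), cursors c1@0 c2@0 c3@0 c4@0, authorship .
After op 5 (move_left): buffer="a" (len 1), cursors c1@0 c2@0 c3@0 c4@0, authorship .
After op 6 (move_left): buffer="a" (len 1), cursors c1@0 c2@0 c3@0 c4@0, authorship .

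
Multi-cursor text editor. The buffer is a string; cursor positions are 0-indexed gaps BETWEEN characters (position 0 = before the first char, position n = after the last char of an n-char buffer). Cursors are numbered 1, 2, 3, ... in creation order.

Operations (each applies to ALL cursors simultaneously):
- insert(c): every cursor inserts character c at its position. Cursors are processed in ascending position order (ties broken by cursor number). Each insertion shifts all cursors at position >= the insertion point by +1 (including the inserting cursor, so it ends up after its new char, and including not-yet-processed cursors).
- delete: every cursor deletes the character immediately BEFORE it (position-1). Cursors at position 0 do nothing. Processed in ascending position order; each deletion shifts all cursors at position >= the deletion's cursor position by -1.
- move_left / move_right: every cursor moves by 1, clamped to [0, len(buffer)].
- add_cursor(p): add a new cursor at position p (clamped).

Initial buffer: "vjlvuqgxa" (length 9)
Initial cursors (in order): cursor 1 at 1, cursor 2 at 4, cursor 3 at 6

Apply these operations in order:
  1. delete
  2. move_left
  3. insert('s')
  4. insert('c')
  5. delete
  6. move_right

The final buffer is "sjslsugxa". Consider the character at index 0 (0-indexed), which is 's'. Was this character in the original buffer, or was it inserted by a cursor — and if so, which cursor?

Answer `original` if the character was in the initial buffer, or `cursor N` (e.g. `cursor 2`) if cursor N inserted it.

Answer: cursor 1

Derivation:
After op 1 (delete): buffer="jlugxa" (len 6), cursors c1@0 c2@2 c3@3, authorship ......
After op 2 (move_left): buffer="jlugxa" (len 6), cursors c1@0 c2@1 c3@2, authorship ......
After op 3 (insert('s')): buffer="sjslsugxa" (len 9), cursors c1@1 c2@3 c3@5, authorship 1.2.3....
After op 4 (insert('c')): buffer="scjsclscugxa" (len 12), cursors c1@2 c2@5 c3@8, authorship 11.22.33....
After op 5 (delete): buffer="sjslsugxa" (len 9), cursors c1@1 c2@3 c3@5, authorship 1.2.3....
After op 6 (move_right): buffer="sjslsugxa" (len 9), cursors c1@2 c2@4 c3@6, authorship 1.2.3....
Authorship (.=original, N=cursor N): 1 . 2 . 3 . . . .
Index 0: author = 1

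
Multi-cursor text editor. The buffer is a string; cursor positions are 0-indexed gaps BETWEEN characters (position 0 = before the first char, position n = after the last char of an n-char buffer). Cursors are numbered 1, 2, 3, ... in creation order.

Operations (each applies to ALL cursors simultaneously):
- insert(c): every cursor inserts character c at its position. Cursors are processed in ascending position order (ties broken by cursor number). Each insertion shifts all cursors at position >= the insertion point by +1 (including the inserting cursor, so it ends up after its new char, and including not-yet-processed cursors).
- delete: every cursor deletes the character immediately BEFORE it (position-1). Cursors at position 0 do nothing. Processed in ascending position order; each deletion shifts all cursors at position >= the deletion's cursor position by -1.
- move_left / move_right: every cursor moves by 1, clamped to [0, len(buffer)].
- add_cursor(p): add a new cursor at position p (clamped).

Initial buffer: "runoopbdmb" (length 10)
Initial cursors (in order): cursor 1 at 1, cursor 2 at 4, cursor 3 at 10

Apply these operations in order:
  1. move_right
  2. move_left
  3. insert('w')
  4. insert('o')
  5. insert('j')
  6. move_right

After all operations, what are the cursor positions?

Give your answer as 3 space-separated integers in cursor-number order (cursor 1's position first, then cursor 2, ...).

Answer: 5 11 19

Derivation:
After op 1 (move_right): buffer="runoopbdmb" (len 10), cursors c1@2 c2@5 c3@10, authorship ..........
After op 2 (move_left): buffer="runoopbdmb" (len 10), cursors c1@1 c2@4 c3@9, authorship ..........
After op 3 (insert('w')): buffer="rwunowopbdmwb" (len 13), cursors c1@2 c2@6 c3@12, authorship .1...2.....3.
After op 4 (insert('o')): buffer="rwounowoopbdmwob" (len 16), cursors c1@3 c2@8 c3@15, authorship .11...22.....33.
After op 5 (insert('j')): buffer="rwojunowojopbdmwojb" (len 19), cursors c1@4 c2@10 c3@18, authorship .111...222.....333.
After op 6 (move_right): buffer="rwojunowojopbdmwojb" (len 19), cursors c1@5 c2@11 c3@19, authorship .111...222.....333.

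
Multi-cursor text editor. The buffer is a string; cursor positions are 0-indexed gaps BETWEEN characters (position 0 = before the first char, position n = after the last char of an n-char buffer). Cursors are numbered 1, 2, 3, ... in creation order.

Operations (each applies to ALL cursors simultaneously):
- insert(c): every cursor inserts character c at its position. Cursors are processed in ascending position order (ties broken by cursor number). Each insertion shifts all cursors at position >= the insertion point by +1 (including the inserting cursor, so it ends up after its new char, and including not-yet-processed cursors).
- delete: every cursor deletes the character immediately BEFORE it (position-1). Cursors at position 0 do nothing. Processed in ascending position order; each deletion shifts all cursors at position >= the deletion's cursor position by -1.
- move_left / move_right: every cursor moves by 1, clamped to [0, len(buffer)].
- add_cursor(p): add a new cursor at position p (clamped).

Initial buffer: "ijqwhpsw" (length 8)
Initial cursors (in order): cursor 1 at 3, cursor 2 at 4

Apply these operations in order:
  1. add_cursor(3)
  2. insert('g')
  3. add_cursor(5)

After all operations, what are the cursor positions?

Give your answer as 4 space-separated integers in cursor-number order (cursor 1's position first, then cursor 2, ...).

Answer: 5 7 5 5

Derivation:
After op 1 (add_cursor(3)): buffer="ijqwhpsw" (len 8), cursors c1@3 c3@3 c2@4, authorship ........
After op 2 (insert('g')): buffer="ijqggwghpsw" (len 11), cursors c1@5 c3@5 c2@7, authorship ...13.2....
After op 3 (add_cursor(5)): buffer="ijqggwghpsw" (len 11), cursors c1@5 c3@5 c4@5 c2@7, authorship ...13.2....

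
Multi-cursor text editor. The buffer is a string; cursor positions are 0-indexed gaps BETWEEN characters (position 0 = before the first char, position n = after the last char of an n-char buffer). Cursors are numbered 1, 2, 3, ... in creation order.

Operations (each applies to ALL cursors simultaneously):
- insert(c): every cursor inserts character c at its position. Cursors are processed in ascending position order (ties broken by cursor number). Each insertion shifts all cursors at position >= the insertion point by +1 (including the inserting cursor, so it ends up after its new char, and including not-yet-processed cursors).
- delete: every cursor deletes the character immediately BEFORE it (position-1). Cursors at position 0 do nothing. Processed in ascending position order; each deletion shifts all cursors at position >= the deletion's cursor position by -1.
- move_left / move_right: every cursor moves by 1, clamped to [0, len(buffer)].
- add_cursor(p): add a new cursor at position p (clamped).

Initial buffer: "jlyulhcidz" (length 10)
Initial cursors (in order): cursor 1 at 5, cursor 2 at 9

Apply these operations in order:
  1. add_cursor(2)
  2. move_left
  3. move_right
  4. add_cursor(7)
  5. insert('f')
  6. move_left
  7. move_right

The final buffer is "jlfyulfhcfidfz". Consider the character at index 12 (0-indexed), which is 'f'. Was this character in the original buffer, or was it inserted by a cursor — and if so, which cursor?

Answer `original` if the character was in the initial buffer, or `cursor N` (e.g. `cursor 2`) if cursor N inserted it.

After op 1 (add_cursor(2)): buffer="jlyulhcidz" (len 10), cursors c3@2 c1@5 c2@9, authorship ..........
After op 2 (move_left): buffer="jlyulhcidz" (len 10), cursors c3@1 c1@4 c2@8, authorship ..........
After op 3 (move_right): buffer="jlyulhcidz" (len 10), cursors c3@2 c1@5 c2@9, authorship ..........
After op 4 (add_cursor(7)): buffer="jlyulhcidz" (len 10), cursors c3@2 c1@5 c4@7 c2@9, authorship ..........
After op 5 (insert('f')): buffer="jlfyulfhcfidfz" (len 14), cursors c3@3 c1@7 c4@10 c2@13, authorship ..3...1..4..2.
After op 6 (move_left): buffer="jlfyulfhcfidfz" (len 14), cursors c3@2 c1@6 c4@9 c2@12, authorship ..3...1..4..2.
After op 7 (move_right): buffer="jlfyulfhcfidfz" (len 14), cursors c3@3 c1@7 c4@10 c2@13, authorship ..3...1..4..2.
Authorship (.=original, N=cursor N): . . 3 . . . 1 . . 4 . . 2 .
Index 12: author = 2

Answer: cursor 2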